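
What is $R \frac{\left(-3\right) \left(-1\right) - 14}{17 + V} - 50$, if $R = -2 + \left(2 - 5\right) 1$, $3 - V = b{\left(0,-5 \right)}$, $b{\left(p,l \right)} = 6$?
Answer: $- \frac{645}{14} \approx -46.071$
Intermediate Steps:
$V = -3$ ($V = 3 - 6 = -3$)
$R = -5$ ($R = -2 - 3 = -5$)
$R \frac{\left(-3\right) \left(-1\right) - 14}{17 + V} - 50 = - 5 \frac{\left(-3\right) \left(-1\right) - 14}{17 - 3} - 50 = - 5 \frac{3 - 14}{14} - 50 = - 5 \left(\left(-11\right) \frac{1}{14}\right) - 50 = \left(-5\right) \left(- \frac{11}{14}\right) - 50 = \frac{55}{14} - 50 = - \frac{645}{14}$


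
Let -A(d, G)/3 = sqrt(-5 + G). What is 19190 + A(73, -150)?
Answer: 19190 - 3*I*sqrt(155) ≈ 19190.0 - 37.35*I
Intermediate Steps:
A(d, G) = -3*sqrt(-5 + G)
19190 + A(73, -150) = 19190 - 3*sqrt(-5 - 150) = 19190 - 3*I*sqrt(155)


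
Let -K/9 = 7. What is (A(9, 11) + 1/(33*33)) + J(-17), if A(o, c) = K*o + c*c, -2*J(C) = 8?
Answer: -490049/1089 ≈ -450.00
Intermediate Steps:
K = -63 (K = -9*7 = -63)
J(C) = -4 (J(C) = -1/2*8 = -4)
A(o, c) = c**2 - 63*o (A(o, c) = -63*o + c*c = -63*o + c**2 = c**2 - 63*o)
(A(9, 11) + 1/(33*33)) + J(-17) = ((11**2 - 63*9) + 1/(33*33)) - 4 = ((121 - 567) + (1/33)*(1/33)) - 4 = (-446 + 1/1089) - 4 = -485693/1089 - 4 = -490049/1089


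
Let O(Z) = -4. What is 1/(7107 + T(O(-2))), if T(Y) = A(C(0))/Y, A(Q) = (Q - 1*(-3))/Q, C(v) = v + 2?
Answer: 8/56851 ≈ 0.00014072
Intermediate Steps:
C(v) = 2 + v
A(Q) = (3 + Q)/Q (A(Q) = (Q + 3)/Q = (3 + Q)/Q)
T(Y) = 5/(2*Y) (T(Y) = ((3 + (2 + 0))/(2 + 0))/Y = ((3 + 2)/2)/Y = ((½)*5)/Y = 5/(2*Y))
1/(7107 + T(O(-2))) = 1/(7107 + (5/2)/(-4)) = 1/(7107 + (5/2)*(-¼)) = 1/(7107 - 5/8) = 1/(56851/8) = 8/56851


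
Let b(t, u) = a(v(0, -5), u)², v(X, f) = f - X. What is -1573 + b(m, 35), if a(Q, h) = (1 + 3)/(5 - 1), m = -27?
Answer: -1572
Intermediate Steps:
a(Q, h) = 1 (a(Q, h) = 4/4 = 4*(¼) = 1)
b(t, u) = 1 (b(t, u) = 1² = 1)
-1573 + b(m, 35) = -1573 + 1 = -1572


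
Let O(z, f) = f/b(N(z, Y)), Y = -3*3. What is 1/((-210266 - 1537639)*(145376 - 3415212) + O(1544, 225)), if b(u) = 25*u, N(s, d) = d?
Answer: 1/5715362693579 ≈ 1.7497e-13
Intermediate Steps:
Y = -9
O(z, f) = -f/225 (O(z, f) = f/((25*(-9))) = f/(-225) = f*(-1/225) = -f/225)
1/((-210266 - 1537639)*(145376 - 3415212) + O(1544, 225)) = 1/((-210266 - 1537639)*(145376 - 3415212) - 1/225*225) = 1/(-1747905*(-3269836) - 1) = 1/(5715362693580 - 1) = 1/5715362693579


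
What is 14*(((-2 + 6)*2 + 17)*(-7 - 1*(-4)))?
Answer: -1050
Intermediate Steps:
14*(((-2 + 6)*2 + 17)*(-7 - 1*(-4))) = 14*((4*2 + 17)*(-7 + 4)) = 14*((8 + 17)*(-3)) = 14*(25*(-3)) = 14*(-75) = -1050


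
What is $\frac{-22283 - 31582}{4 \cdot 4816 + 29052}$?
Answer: $- \frac{53865}{48316} \approx -1.1148$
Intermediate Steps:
$\frac{-22283 - 31582}{4 \cdot 4816 + 29052} = - \frac{53865}{19264 + 29052} = - \frac{53865}{48316}$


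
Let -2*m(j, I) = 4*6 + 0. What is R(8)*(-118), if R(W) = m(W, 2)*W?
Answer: 11328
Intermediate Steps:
m(j, I) = -12 (m(j, I) = -(4*6 + 0)/2 = -(24 + 0)/2 = -½*24 = -12)
R(W) = -12*W
R(8)*(-118) = -12*8*(-118) = -96*(-118) = 11328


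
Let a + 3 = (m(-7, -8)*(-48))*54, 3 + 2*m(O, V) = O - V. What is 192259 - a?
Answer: 189670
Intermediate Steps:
m(O, V) = -3/2 + O/2 - V/2 (m(O, V) = -3/2 + (O - V)/2 = -3/2 + (O/2 - V/2) = -3/2 + O/2 - V/2)
a = 2589 (a = -3 + ((-3/2 + (½)*(-7) - ½*(-8))*(-48))*54 = -3 + ((-3/2 - 7/2 + 4)*(-48))*54 = -3 - 1*(-48)*54 = -3 + 48*54 = -3 + 2592 = 2589)
192259 - a = 192259 - 1*2589 = 192259 - 2589 = 189670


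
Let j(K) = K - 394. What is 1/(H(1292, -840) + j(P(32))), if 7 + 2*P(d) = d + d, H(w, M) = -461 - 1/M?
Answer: -840/694259 ≈ -0.0012099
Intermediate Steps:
P(d) = -7/2 + d (P(d) = -7/2 + (d + d)/2 = -7/2 + (2*d)/2 = -7/2 + d)
j(K) = -394 + K
1/(H(1292, -840) + j(P(32))) = 1/((-461 - 1/(-840)) + (-394 + (-7/2 + 32))) = 1/((-461 - 1*(-1/840)) + (-394 + 57/2)) = 1/((-461 + 1/840) - 731/2) = 1/(-387239/840 - 731/2) = 1/(-694259/840) = -840/694259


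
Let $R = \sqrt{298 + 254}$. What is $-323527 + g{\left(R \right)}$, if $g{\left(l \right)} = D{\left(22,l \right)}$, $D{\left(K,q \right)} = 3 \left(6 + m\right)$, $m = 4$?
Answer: $-323497$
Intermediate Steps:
$D{\left(K,q \right)} = 30$ ($D{\left(K,q \right)} = 3 \left(6 + 4\right) = 3 \cdot 10 = 30$)
$R = 2 \sqrt{138}$ ($R = \sqrt{552} = 2 \sqrt{138} \approx 23.495$)
$g{\left(l \right)} = 30$
$-323527 + g{\left(R \right)} = -323527 + 30 = -323497$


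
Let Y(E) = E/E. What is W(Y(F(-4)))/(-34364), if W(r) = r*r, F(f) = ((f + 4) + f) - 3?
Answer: -1/34364 ≈ -2.9100e-5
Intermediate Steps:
F(f) = 1 + 2*f (F(f) = ((4 + f) + f) - 3 = (4 + 2*f) - 3 = 1 + 2*f)
Y(E) = 1
W(r) = r²
W(Y(F(-4)))/(-34364) = 1²/(-34364) = 1*(-1/34364) = -1/34364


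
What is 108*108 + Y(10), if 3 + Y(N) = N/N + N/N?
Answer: 11663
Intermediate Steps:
Y(N) = -1 (Y(N) = -3 + (N/N + N/N) = -3 + (1 + 1) = -3 + 2 = -1)
108*108 + Y(10) = 108*108 - 1 = 11664 - 1 = 11663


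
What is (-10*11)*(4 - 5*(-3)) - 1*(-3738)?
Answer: 1648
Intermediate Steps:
(-10*11)*(4 - 5*(-3)) - 1*(-3738) = -110*(4 + 15) + 3738 = -110*19 + 3738 = -2090 + 3738 = 1648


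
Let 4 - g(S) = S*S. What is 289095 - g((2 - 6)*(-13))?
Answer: 291795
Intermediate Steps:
g(S) = 4 - S² (g(S) = 4 - S*S = 4 - S²)
289095 - g((2 - 6)*(-13)) = 289095 - (4 - ((2 - 6)*(-13))²) = 289095 - (4 - (-4*(-13))²) = 289095 - (4 - 1*52²) = 289095 - (4 - 1*2704) = 289095 - (4 - 2704) = 289095 - 1*(-2700) = 289095 + 2700 = 291795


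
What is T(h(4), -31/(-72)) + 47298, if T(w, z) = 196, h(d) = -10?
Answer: 47494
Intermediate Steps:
T(h(4), -31/(-72)) + 47298 = 196 + 47298 = 47494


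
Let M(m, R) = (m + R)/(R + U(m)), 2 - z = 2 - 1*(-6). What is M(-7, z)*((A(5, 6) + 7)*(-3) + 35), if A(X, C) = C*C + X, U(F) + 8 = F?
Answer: -1417/21 ≈ -67.476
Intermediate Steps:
U(F) = -8 + F
z = -6 (z = 2 - (2 - 1*(-6)) = 2 - (2 + 6) = 2 - 1*8 = 2 - 8 = -6)
M(m, R) = (R + m)/(-8 + R + m) (M(m, R) = (m + R)/(R + (-8 + m)) = (R + m)/(-8 + R + m))
A(X, C) = X + C² (A(X, C) = C² + X = X + C²)
M(-7, z)*((A(5, 6) + 7)*(-3) + 35) = ((-6 - 7)/(-8 - 6 - 7))*(((5 + 6²) + 7)*(-3) + 35) = (-13/(-21))*(((5 + 36) + 7)*(-3) + 35) = (-1/21*(-13))*((41 + 7)*(-3) + 35) = 13*(48*(-3) + 35)/21 = 13*(-144 + 35)/21 = (13/21)*(-109) = -1417/21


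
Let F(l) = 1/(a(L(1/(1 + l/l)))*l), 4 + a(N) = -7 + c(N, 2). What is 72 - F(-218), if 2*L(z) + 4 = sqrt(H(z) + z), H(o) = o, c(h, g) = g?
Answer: 141263/1962 ≈ 72.000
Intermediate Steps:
L(z) = -2 + sqrt(2)*sqrt(z)/2 (L(z) = -2 + sqrt(z + z)/2 = -2 + sqrt(2*z)/2 = -2 + (sqrt(2)*sqrt(z))/2 = -2 + sqrt(2)*sqrt(z)/2)
a(N) = -9 (a(N) = -4 + (-7 + 2) = -4 - 5 = -9)
F(l) = -1/(9*l) (F(l) = 1/((-9)*l) = -1/(9*l))
72 - F(-218) = 72 - (-1)/(9*(-218)) = 72 - (-1)*(-1)/(9*218) = 72 - 1*1/1962 = 72 - 1/1962 = 141263/1962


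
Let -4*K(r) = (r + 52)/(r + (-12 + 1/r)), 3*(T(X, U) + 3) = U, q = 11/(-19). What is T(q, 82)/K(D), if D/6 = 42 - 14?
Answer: -1913257/27720 ≈ -69.021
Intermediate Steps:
q = -11/19 (q = 11*(-1/19) = -11/19 ≈ -0.57895)
T(X, U) = -3 + U/3
D = 168 (D = 6*(42 - 14) = 6*28 = 168)
K(r) = -(52 + r)/(4*(-12 + r + 1/r)) (K(r) = -(r + 52)/(4*(r + (-12 + 1/r))) = -(52 + r)/(4*(-12 + r + 1/r)))
T(q, 82)/K(D) = (-3 + (1/3)*82)/((-1*168*(52 + 168)/(4 - 48*168 + 4*168**2))) = (-3 + 82/3)/((-1*168*220/(4 - 8064 + 4*28224))) = 73/(3*((-1*168*220/(4 - 8064 + 112896)))) = 73/(3*((-1*168*220/104836))) = 73/(3*((-1*168*1/104836*220))) = 73/(3*(-9240/26209)) = (73/3)*(-26209/9240) = -1913257/27720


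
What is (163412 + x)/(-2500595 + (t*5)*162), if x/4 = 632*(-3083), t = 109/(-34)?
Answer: 32429251/10638565 ≈ 3.0483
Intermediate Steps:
t = -109/34 (t = 109*(-1/34) = -109/34 ≈ -3.2059)
x = -7793824 (x = 4*(632*(-3083)) = 4*(-1948456) = -7793824)
(163412 + x)/(-2500595 + (t*5)*162) = (163412 - 7793824)/(-2500595 - 109/34*5*162) = -7630412/(-2500595 - 545/34*162) = -7630412/(-2500595 - 44145/17) = -7630412/(-42554260/17) = -7630412*(-17/42554260) = 32429251/10638565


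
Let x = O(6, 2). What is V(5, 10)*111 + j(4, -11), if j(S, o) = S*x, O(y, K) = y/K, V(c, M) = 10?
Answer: 1122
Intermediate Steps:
x = 3 (x = 6/2 = 6*(1/2) = 3)
j(S, o) = 3*S (j(S, o) = S*3 = 3*S)
V(5, 10)*111 + j(4, -11) = 10*111 + 3*4 = 1110 + 12 = 1122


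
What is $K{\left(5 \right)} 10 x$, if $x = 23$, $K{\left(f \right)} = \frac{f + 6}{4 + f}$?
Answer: $\frac{2530}{9} \approx 281.11$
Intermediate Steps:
$K{\left(f \right)} = \frac{6 + f}{4 + f}$
$K{\left(5 \right)} 10 x = \frac{6 + 5}{4 + 5} \cdot 10 \cdot 23 = \frac{1}{9} \cdot 11 \cdot 10 \cdot 23 = \frac{11}{9} \cdot 10 \cdot 23 = \frac{110}{9} \cdot 23 = \frac{2530}{9}$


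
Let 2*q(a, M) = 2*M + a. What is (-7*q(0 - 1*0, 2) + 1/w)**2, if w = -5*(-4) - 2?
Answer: 63001/324 ≈ 194.45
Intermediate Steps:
q(a, M) = M + a/2 (q(a, M) = (2*M + a)/2 = (a + 2*M)/2 = M + a/2)
w = 18 (w = 20 - 2 = 18)
(-7*q(0 - 1*0, 2) + 1/w)**2 = (-7*(2 + (0 - 1*0)/2) + 1/18)**2 = (-7*(2 + (0 + 0)/2) + 1/18)**2 = (-7*(2 + (1/2)*0) + 1/18)**2 = (-7*(2 + 0) + 1/18)**2 = (-7*2 + 1/18)**2 = (-14 + 1/18)**2 = (-251/18)**2 = 63001/324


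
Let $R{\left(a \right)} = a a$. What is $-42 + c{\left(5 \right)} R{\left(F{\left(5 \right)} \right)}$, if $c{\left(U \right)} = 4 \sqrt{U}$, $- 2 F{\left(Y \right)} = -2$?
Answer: $-42 + 4 \sqrt{5} \approx -33.056$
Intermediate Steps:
$F{\left(Y \right)} = 1$ ($F{\left(Y \right)} = \left(- \frac{1}{2}\right) \left(-2\right) = 1$)
$R{\left(a \right)} = a^{2}$
$-42 + c{\left(5 \right)} R{\left(F{\left(5 \right)} \right)} = -42 + 4 \sqrt{5} \cdot 1^{2} = -42 + 4 \sqrt{5} \cdot 1 = -42 + 4 \sqrt{5}$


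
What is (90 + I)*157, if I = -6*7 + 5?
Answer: 8321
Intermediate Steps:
I = -37 (I = -42 + 5 = -37)
(90 + I)*157 = (90 - 37)*157 = 53*157 = 8321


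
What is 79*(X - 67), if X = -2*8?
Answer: -6557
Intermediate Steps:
X = -16
79*(X - 67) = 79*(-16 - 67) = 79*(-83) = -6557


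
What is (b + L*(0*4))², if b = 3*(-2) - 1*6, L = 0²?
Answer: 144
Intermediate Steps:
L = 0
b = -12 (b = -6 - 6 = -12)
(b + L*(0*4))² = (-12 + 0*(0*4))² = (-12 + 0*0)² = (-12 + 0)² = (-12)² = 144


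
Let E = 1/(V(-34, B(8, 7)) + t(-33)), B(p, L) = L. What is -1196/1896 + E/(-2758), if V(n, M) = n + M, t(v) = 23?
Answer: -1649047/2614584 ≈ -0.63071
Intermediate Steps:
V(n, M) = M + n
E = -¼ (E = 1/((7 - 34) + 23) = 1/(-27 + 23) = 1/(-4) = -¼ ≈ -0.25000)
-1196/1896 + E/(-2758) = -1196/1896 - ¼/(-2758) = -1196*1/1896 - ¼*(-1/2758) = -299/474 + 1/11032 = -1649047/2614584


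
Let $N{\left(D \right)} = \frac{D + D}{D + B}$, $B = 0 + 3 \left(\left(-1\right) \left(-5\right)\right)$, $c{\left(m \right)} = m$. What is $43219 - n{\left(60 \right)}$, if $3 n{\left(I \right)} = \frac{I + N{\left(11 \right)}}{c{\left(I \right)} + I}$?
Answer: $\frac{202264129}{4680} \approx 43219.0$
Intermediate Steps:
$B = 15$ ($B = 0 + 3 \cdot 5 = 0 + 15 = 15$)
$N{\left(D \right)} = \frac{2 D}{15 + D}$ ($N{\left(D \right)} = \frac{D + D}{D + 15} = \frac{2 D}{15 + D}$)
$n{\left(I \right)} = \frac{\frac{11}{13} + I}{6 I}$ ($n{\left(I \right)} = \frac{\left(I + 2 \cdot 11 \frac{1}{15 + 11}\right) \frac{1}{I + I}}{3} = \frac{\left(I + 2 \cdot 11 \cdot \frac{1}{26}\right) \frac{1}{2 I}}{3} = \frac{\left(I + \frac{11}{13}\right) \frac{1}{2 I}}{3} = \frac{\left(\frac{11}{13} + I\right) \frac{1}{2 I}}{3} = \frac{\frac{1}{2} \frac{1}{I} \left(\frac{11}{13} + I\right)}{3} = \frac{\frac{11}{13} + I}{6 I}$)
$43219 - n{\left(60 \right)} = 43219 - \frac{11 + 13 \cdot 60}{78 \cdot 60} = 43219 - \frac{1}{78} \cdot \frac{1}{60} \left(11 + 780\right) = 43219 - \frac{1}{78} \cdot \frac{1}{60} \cdot 791 = 43219 - \frac{791}{4680} = \frac{202264129}{4680}$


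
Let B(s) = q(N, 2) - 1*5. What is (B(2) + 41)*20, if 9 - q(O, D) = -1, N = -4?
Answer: 920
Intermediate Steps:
q(O, D) = 10 (q(O, D) = 9 - 1*(-1) = 9 + 1 = 10)
B(s) = 5 (B(s) = 10 - 1*5 = 10 - 5 = 5)
(B(2) + 41)*20 = (5 + 41)*20 = 46*20 = 920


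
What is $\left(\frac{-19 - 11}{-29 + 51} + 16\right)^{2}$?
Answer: $\frac{25921}{121} \approx 214.22$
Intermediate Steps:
$\left(\frac{-19 - 11}{-29 + 51} + 16\right)^{2} = \left(- \frac{30}{22} + 16\right)^{2} = \left(\left(-30\right) \frac{1}{22} + 16\right)^{2} = \left(- \frac{15}{11} + 16\right)^{2} = \left(\frac{161}{11}\right)^{2} = \frac{25921}{121}$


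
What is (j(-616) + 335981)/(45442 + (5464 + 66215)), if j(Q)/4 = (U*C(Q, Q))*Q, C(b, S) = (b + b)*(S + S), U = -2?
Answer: 7480172653/117121 ≈ 63867.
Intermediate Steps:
C(b, S) = 4*S*b (C(b, S) = (2*b)*(2*S) = 4*S*b)
j(Q) = -32*Q**3 (j(Q) = 4*((-8*Q*Q)*Q) = 4*((-8*Q**2)*Q) = 4*(-8*Q**3) = -32*Q**3)
(j(-616) + 335981)/(45442 + (5464 + 66215)) = (-32*(-616)**3 + 335981)/(45442 + (5464 + 66215)) = (-32*(-233744896) + 335981)/(45442 + 71679) = (7479836672 + 335981)/117121 = 7480172653*(1/117121) = 7480172653/117121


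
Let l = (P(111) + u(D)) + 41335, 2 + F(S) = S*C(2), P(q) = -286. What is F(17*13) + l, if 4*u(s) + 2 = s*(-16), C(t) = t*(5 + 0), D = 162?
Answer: 85217/2 ≈ 42609.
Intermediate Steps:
C(t) = 5*t (C(t) = t*5 = 5*t)
u(s) = -½ - 4*s (u(s) = -½ + (s*(-16))/4 = -½ + (-16*s)/4 = -½ - 4*s)
F(S) = -2 + 10*S (F(S) = -2 + S*(5*2) = -2 + S*10 = -2 + 10*S)
l = 80801/2 (l = (-286 + (-½ - 4*162)) + 41335 = (-286 + (-½ - 648)) + 41335 = (-286 - 1297/2) + 41335 = -1869/2 + 41335 = 80801/2 ≈ 40401.)
F(17*13) + l = (-2 + 10*(17*13)) + 80801/2 = (-2 + 10*221) + 80801/2 = (-2 + 2210) + 80801/2 = 2208 + 80801/2 = 85217/2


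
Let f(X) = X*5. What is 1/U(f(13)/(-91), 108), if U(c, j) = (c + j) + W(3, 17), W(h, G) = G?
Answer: 7/870 ≈ 0.0080460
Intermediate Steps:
f(X) = 5*X
U(c, j) = 17 + c + j (U(c, j) = (c + j) + 17 = 17 + c + j)
1/U(f(13)/(-91), 108) = 1/(17 + (5*13)/(-91) + 108) = 1/(17 + 65*(-1/91) + 108) = 1/(17 - 5/7 + 108) = 1/(870/7) = 7/870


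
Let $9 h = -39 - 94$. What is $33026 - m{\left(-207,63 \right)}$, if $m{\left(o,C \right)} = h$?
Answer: $\frac{297367}{9} \approx 33041.0$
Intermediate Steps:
$h = - \frac{133}{9}$ ($h = \frac{-39 - 94}{9} = \frac{1}{9} \left(-133\right) = - \frac{133}{9} \approx -14.778$)
$m{\left(o,C \right)} = - \frac{133}{9}$
$33026 - m{\left(-207,63 \right)} = 33026 - - \frac{133}{9} = 33026 + \frac{133}{9} = \frac{297367}{9}$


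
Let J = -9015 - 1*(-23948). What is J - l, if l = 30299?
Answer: -15366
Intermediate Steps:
J = 14933 (J = -9015 + 23948 = 14933)
J - l = 14933 - 1*30299 = 14933 - 30299 = -15366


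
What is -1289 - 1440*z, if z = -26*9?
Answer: 335671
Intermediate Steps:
z = -234
-1289 - 1440*z = -1289 - 1440*(-234) = -1289 + 336960 = 335671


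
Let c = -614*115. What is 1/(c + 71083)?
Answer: 1/473 ≈ 0.0021142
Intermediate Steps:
c = -70610
1/(c + 71083) = 1/(-70610 + 71083) = 1/473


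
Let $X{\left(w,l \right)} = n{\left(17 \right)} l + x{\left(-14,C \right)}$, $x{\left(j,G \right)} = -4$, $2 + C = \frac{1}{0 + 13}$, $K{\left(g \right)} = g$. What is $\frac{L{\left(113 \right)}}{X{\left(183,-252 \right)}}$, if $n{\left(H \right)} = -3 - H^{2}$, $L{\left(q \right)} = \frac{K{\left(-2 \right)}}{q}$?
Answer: $- \frac{1}{4157270} \approx -2.4054 \cdot 10^{-7}$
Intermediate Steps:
$C = - \frac{25}{13}$ ($C = -2 + \frac{1}{0 + 13} = -2 + \frac{1}{13} = - \frac{25}{13} \approx -1.9231$)
$L{\left(q \right)} = - \frac{2}{q}$
$X{\left(w,l \right)} = -4 - 292 l$ ($X{\left(w,l \right)} = \left(-3 - 17^{2}\right) l - 4 = \left(-3 - 289\right) l - 4 = - 292 l - 4 = -4 - 292 l$)
$\frac{L{\left(113 \right)}}{X{\left(183,-252 \right)}} = \frac{\left(-2\right) \frac{1}{113}}{-4 - -73584} = \frac{\left(-2\right) \frac{1}{113}}{-4 + 73584} = - \frac{2}{113 \cdot 73580} = \left(- \frac{2}{113}\right) \frac{1}{73580} = - \frac{1}{4157270}$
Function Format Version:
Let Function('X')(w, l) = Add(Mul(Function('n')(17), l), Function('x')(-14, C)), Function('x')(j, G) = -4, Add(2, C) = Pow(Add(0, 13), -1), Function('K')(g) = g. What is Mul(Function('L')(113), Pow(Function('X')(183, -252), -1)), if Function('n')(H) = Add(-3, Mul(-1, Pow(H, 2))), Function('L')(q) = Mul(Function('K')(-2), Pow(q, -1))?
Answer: Rational(-1, 4157270) ≈ -2.4054e-7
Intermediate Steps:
C = Rational(-25, 13) (C = Add(-2, Pow(Add(0, 13), -1)) = Add(-2, Pow(13, -1)) = Add(-2, Rational(1, 13)) = Rational(-25, 13) ≈ -1.9231)
Function('L')(q) = Mul(-2, Pow(q, -1))
Function('X')(w, l) = Add(-4, Mul(-292, l)) (Function('X')(w, l) = Add(Mul(Add(-3, Mul(-1, Pow(17, 2))), l), -4) = Add(Mul(Add(-3, Mul(-1, 289)), l), -4) = Add(Mul(Add(-3, -289), l), -4) = Add(Mul(-292, l), -4) = Add(-4, Mul(-292, l)))
Mul(Function('L')(113), Pow(Function('X')(183, -252), -1)) = Mul(Mul(-2, Pow(113, -1)), Pow(Add(-4, Mul(-292, -252)), -1)) = Mul(Mul(-2, Rational(1, 113)), Pow(Add(-4, 73584), -1)) = Mul(Rational(-2, 113), Pow(73580, -1)) = Mul(Rational(-2, 113), Rational(1, 73580)) = Rational(-1, 4157270)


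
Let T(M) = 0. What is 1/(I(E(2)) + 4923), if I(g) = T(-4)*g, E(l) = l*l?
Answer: 1/4923 ≈ 0.00020313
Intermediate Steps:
E(l) = l²
I(g) = 0 (I(g) = 0*g = 0)
1/(I(E(2)) + 4923) = 1/(0 + 4923) = 1/4923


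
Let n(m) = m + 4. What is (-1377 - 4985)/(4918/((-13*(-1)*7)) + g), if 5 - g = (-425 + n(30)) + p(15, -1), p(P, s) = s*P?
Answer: -578942/42319 ≈ -13.680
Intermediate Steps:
n(m) = 4 + m
p(P, s) = P*s
g = 411 (g = 5 - ((-425 + (4 + 30)) + 15*(-1)) = 5 - ((-425 + 34) - 15) = 5 - (-391 - 15) = 5 - 1*(-406) = 5 + 406 = 411)
(-1377 - 4985)/(4918/((-13*(-1)*7)) + g) = (-1377 - 4985)/(4918/((-13*(-1)*7)) + 411) = -6362/(4918/((13*7)) + 411) = -6362/(4918/91 + 411) = -6362/42319/91 = -6362*91/42319 = -578942/42319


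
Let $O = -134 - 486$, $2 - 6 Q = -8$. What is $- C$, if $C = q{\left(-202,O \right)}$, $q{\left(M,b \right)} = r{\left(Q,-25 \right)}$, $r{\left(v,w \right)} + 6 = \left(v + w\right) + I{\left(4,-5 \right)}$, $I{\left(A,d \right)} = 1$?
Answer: $\frac{85}{3} \approx 28.333$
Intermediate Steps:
$Q = \frac{5}{3}$ ($Q = \frac{1}{3} - - \frac{4}{3} = \frac{1}{3} + \frac{4}{3} = \frac{5}{3} \approx 1.6667$)
$O = -620$ ($O = -134 - 486 = -620$)
$r{\left(v,w \right)} = -5 + v + w$ ($r{\left(v,w \right)} = -6 + \left(\left(v + w\right) + 1\right) = -6 + \left(1 + v + w\right) = -5 + v + w$)
$q{\left(M,b \right)} = - \frac{85}{3}$ ($q{\left(M,b \right)} = -5 + \frac{5}{3} - 25 = - \frac{85}{3}$)
$C = - \frac{85}{3} \approx -28.333$
$- C = \left(-1\right) \left(- \frac{85}{3}\right) = \frac{85}{3}$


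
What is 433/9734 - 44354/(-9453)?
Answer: 435834985/92015502 ≈ 4.7365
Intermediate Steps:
433/9734 - 44354/(-9453) = 433*(1/9734) - 44354*(-1/9453) = 433/9734 + 44354/9453 = 435834985/92015502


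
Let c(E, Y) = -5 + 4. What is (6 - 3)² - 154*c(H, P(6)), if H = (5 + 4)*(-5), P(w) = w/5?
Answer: 163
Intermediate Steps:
P(w) = w/5 (P(w) = w*(⅕) = w/5)
H = -45 (H = 9*(-5) = -45)
c(E, Y) = -1
(6 - 3)² - 154*c(H, P(6)) = (6 - 3)² - 154*(-1) = 3² + 154 = 9 + 154 = 163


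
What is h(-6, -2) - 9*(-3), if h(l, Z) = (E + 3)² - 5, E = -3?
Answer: 22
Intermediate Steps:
h(l, Z) = -5 (h(l, Z) = (-3 + 3)² - 5 = 0² - 5 = 0 - 5 = -5)
h(-6, -2) - 9*(-3) = -5 - 9*(-3) = -5 + 27 = 22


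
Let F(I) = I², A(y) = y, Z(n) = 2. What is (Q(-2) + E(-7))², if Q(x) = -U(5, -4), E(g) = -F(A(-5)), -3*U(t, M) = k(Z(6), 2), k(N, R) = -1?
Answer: 5776/9 ≈ 641.78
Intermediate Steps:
U(t, M) = ⅓ (U(t, M) = -⅓*(-1) = ⅓)
E(g) = -25 (E(g) = -1*(-5)² = -1*25 = -25)
Q(x) = -⅓ (Q(x) = -1*⅓ = -⅓)
(Q(-2) + E(-7))² = (-⅓ - 25)² = (-76/3)² = 5776/9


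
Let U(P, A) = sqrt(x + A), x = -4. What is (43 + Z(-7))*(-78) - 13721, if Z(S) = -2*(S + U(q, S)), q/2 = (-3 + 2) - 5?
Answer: -18167 + 156*I*sqrt(11) ≈ -18167.0 + 517.39*I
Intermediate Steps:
q = -12 (q = 2*((-3 + 2) - 5) = 2*(-1 - 5) = 2*(-6) = -12)
U(P, A) = sqrt(-4 + A)
Z(S) = -2*S - 2*sqrt(-4 + S) (Z(S) = -2*(S + sqrt(-4 + S)) = -2*S - 2*sqrt(-4 + S))
(43 + Z(-7))*(-78) - 13721 = (43 + (-2*(-7) - 2*sqrt(-4 - 7)))*(-78) - 13721 = (43 + (14 - 2*I*sqrt(11)))*(-78) - 13721 = (57 - 2*I*sqrt(11))*(-78) - 13721 = (-4446 + 156*I*sqrt(11)) - 13721 = -18167 + 156*I*sqrt(11)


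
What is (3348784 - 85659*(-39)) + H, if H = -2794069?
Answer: 3895416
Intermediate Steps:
(3348784 - 85659*(-39)) + H = (3348784 - 85659*(-39)) - 2794069 = (3348784 + 3340701) - 2794069 = 6689485 - 2794069 = 3895416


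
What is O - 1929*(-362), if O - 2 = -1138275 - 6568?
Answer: -446543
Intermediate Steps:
O = -1144841 (O = 2 + (-1138275 - 6568) = 2 - 1144843 = -1144841)
O - 1929*(-362) = -1144841 - 1929*(-362) = -1144841 + 698298 = -446543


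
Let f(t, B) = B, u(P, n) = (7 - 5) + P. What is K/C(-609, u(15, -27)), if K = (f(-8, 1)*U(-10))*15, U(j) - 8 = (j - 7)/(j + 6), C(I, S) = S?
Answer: 735/68 ≈ 10.809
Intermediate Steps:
u(P, n) = 2 + P
U(j) = 8 + (-7 + j)/(6 + j) (U(j) = 8 + (j - 7)/(j + 6) = 8 + (-7 + j)/(6 + j))
K = 735/4 (K = (1*((41 + 9*(-10))/(6 - 10)))*15 = (1*((41 - 90)/(-4)))*15 = (1*(-1/4*(-49)))*15 = (1*(49/4))*15 = (49/4)*15 = 735/4 ≈ 183.75)
K/C(-609, u(15, -27)) = 735/(4*(2 + 15)) = (735/4)/17 = (735/4)*(1/17) = 735/68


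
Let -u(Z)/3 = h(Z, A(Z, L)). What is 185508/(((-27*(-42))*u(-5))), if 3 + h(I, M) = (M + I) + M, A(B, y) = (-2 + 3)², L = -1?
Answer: 5153/567 ≈ 9.0882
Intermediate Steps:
A(B, y) = 1 (A(B, y) = 1² = 1)
h(I, M) = -3 + I + 2*M (h(I, M) = -3 + ((M + I) + M) = -3 + ((I + M) + M) = -3 + (I + 2*M) = -3 + I + 2*M)
u(Z) = 3 - 3*Z (u(Z) = -3*(-3 + Z + 2*1) = -3*(-3 + Z + 2) = -3*(-1 + Z) = 3 - 3*Z)
185508/(((-27*(-42))*u(-5))) = 185508/(((-27*(-42))*(3 - 3*(-5)))) = 185508/((1134*(3 + 15))) = 185508/((1134*18)) = 185508/20412 = 185508*(1/20412) = 5153/567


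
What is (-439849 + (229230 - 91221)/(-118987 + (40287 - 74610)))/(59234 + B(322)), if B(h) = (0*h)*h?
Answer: -67433388199/9081164540 ≈ -7.4256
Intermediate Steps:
B(h) = 0 (B(h) = 0*h = 0)
(-439849 + (229230 - 91221)/(-118987 + (40287 - 74610)))/(59234 + B(322)) = (-439849 + (229230 - 91221)/(-118987 + (40287 - 74610)))/(59234 + 0) = (-439849 + 138009/(-118987 - 34323))/59234 = (-439849 + 138009/(-153310))*(1/59234) = (-439849 + 138009*(-1/153310))*(1/59234) = (-439849 - 138009/153310)*(1/59234) = -67433388199/153310*1/59234 = -67433388199/9081164540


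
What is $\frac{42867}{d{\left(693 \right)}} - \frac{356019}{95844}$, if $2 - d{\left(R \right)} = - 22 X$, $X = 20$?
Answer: $\frac{658530725}{7060508} \approx 93.27$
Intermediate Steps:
$d{\left(R \right)} = 442$ ($d{\left(R \right)} = 2 - \left(-22\right) 20 = 2 - -440 = 2 + 440 = 442$)
$\frac{42867}{d{\left(693 \right)}} - \frac{356019}{95844} = \frac{42867}{442} - \frac{356019}{95844} = 42867 \cdot \frac{1}{442} - \frac{118673}{31948} = \frac{42867}{442} - \frac{118673}{31948} = \frac{658530725}{7060508}$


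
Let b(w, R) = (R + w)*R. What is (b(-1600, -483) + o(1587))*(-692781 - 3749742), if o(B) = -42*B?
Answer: -4173461594505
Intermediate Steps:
b(w, R) = R*(R + w)
(b(-1600, -483) + o(1587))*(-692781 - 3749742) = (-483*(-483 - 1600) - 42*1587)*(-692781 - 3749742) = (-483*(-2083) - 66654)*(-4442523) = (1006089 - 66654)*(-4442523) = 939435*(-4442523) = -4173461594505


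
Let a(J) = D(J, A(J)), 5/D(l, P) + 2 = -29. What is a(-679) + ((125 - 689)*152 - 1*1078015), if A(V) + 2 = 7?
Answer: -36076038/31 ≈ -1.1637e+6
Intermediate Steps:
A(V) = 5 (A(V) = -2 + 7 = 5)
D(l, P) = -5/31 (D(l, P) = 5/(-2 - 29) = 5/(-31) = 5*(-1/31) = -5/31)
a(J) = -5/31
a(-679) + ((125 - 689)*152 - 1*1078015) = -5/31 + ((125 - 689)*152 - 1*1078015) = -5/31 + (-564*152 - 1078015) = -5/31 + (-85728 - 1078015) = -5/31 - 1163743 = -36076038/31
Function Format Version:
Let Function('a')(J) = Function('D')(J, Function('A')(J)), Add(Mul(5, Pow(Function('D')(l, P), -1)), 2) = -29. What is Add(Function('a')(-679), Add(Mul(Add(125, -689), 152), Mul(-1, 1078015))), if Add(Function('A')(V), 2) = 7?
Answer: Rational(-36076038, 31) ≈ -1.1637e+6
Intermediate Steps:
Function('A')(V) = 5 (Function('A')(V) = Add(-2, 7) = 5)
Function('D')(l, P) = Rational(-5, 31) (Function('D')(l, P) = Mul(5, Pow(Add(-2, -29), -1)) = Mul(5, Pow(-31, -1)) = Mul(5, Rational(-1, 31)) = Rational(-5, 31))
Function('a')(J) = Rational(-5, 31)
Add(Function('a')(-679), Add(Mul(Add(125, -689), 152), Mul(-1, 1078015))) = Add(Rational(-5, 31), Add(Mul(Add(125, -689), 152), Mul(-1, 1078015))) = Add(Rational(-5, 31), Add(Mul(-564, 152), -1078015)) = Add(Rational(-5, 31), Add(-85728, -1078015)) = Add(Rational(-5, 31), -1163743) = Rational(-36076038, 31)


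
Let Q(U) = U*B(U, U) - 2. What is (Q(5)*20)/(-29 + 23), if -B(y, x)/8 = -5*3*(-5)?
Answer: 30020/3 ≈ 10007.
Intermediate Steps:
B(y, x) = -600 (B(y, x) = -8*(-5*3)*(-5) = -(-120)*(-5) = -8*75 = -600)
Q(U) = -2 - 600*U (Q(U) = U*(-600) - 2 = -600*U - 2 = -2 - 600*U)
(Q(5)*20)/(-29 + 23) = ((-2 - 600*5)*20)/(-29 + 23) = ((-2 - 3000)*20)/(-6) = -3002*20*(-1/6) = -60040*(-1/6) = 30020/3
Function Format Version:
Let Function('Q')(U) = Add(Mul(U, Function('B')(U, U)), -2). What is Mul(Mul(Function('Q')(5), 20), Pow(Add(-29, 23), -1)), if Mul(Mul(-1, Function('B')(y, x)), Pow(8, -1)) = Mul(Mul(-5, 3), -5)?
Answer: Rational(30020, 3) ≈ 10007.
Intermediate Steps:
Function('B')(y, x) = -600 (Function('B')(y, x) = Mul(-8, Mul(Mul(-5, 3), -5)) = Mul(-8, Mul(-15, -5)) = Mul(-8, 75) = -600)
Function('Q')(U) = Add(-2, Mul(-600, U)) (Function('Q')(U) = Add(Mul(U, -600), -2) = Add(Mul(-600, U), -2) = Add(-2, Mul(-600, U)))
Mul(Mul(Function('Q')(5), 20), Pow(Add(-29, 23), -1)) = Mul(Mul(Add(-2, Mul(-600, 5)), 20), Pow(Add(-29, 23), -1)) = Mul(Mul(Add(-2, -3000), 20), Pow(-6, -1)) = Mul(Mul(-3002, 20), Rational(-1, 6)) = Mul(-60040, Rational(-1, 6)) = Rational(30020, 3)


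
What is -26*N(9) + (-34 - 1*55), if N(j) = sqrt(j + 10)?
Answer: -89 - 26*sqrt(19) ≈ -202.33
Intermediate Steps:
N(j) = sqrt(10 + j)
-26*N(9) + (-34 - 1*55) = -26*sqrt(10 + 9) + (-34 - 1*55) = -26*sqrt(19) + (-34 - 55) = -26*sqrt(19) - 89 = -89 - 26*sqrt(19)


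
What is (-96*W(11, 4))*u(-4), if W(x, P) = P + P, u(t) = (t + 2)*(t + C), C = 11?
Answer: 10752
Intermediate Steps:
u(t) = (2 + t)*(11 + t) (u(t) = (t + 2)*(t + 11) = (2 + t)*(11 + t))
W(x, P) = 2*P
(-96*W(11, 4))*u(-4) = (-192*4)*(22 + (-4)² + 13*(-4)) = (-96*8)*(22 + 16 - 52) = -768*(-14) = 10752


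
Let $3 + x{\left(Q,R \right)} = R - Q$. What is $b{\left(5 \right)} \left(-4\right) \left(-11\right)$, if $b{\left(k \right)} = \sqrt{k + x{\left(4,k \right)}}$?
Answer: $44 \sqrt{3} \approx 76.21$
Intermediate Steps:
$x{\left(Q,R \right)} = -3 + R - Q$ ($x{\left(Q,R \right)} = -3 - \left(Q - R\right) = -3 + R - Q$)
$b{\left(k \right)} = \sqrt{-7 + 2 k}$ ($b{\left(k \right)} = \sqrt{k - \left(7 - k\right)} = \sqrt{k + \left(-7 + k\right)} = \sqrt{-7 + 2 k}$)
$b{\left(5 \right)} \left(-4\right) \left(-11\right) = \sqrt{-7 + 2 \cdot 5} \left(-4\right) \left(-11\right) = \sqrt{-7 + 10} \left(-4\right) \left(-11\right) = \sqrt{3} \left(-4\right) \left(-11\right) = - 4 \sqrt{3} \left(-11\right) = 44 \sqrt{3}$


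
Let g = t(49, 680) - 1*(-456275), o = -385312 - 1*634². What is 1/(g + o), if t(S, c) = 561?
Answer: -1/330432 ≈ -3.0263e-6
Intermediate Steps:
o = -787268 (o = -385312 - 1*401956 = -385312 - 401956 = -787268)
g = 456836 (g = 561 - 1*(-456275) = 561 + 456275 = 456836)
1/(g + o) = 1/(456836 - 787268) = 1/(-330432) = -1/330432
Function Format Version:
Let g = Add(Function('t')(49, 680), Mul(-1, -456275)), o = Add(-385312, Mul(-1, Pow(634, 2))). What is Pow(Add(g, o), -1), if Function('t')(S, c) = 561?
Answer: Rational(-1, 330432) ≈ -3.0263e-6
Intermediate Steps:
o = -787268 (o = Add(-385312, Mul(-1, 401956)) = Add(-385312, -401956) = -787268)
g = 456836 (g = Add(561, Mul(-1, -456275)) = Add(561, 456275) = 456836)
Pow(Add(g, o), -1) = Pow(Add(456836, -787268), -1) = Pow(-330432, -1) = Rational(-1, 330432)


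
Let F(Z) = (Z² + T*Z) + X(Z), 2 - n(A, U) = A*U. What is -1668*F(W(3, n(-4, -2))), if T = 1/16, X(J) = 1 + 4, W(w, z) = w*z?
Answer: -1093791/2 ≈ -5.4690e+5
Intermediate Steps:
n(A, U) = 2 - A*U
X(J) = 5
T = 1/16 ≈ 0.062500
F(Z) = 5 + Z² + Z/16 (F(Z) = (Z² + Z/16) + 5 = 5 + Z² + Z/16)
-1668*F(W(3, n(-4, -2))) = -1668*(5 + (3*(2 - 1*(-4)*(-2)))² + (3*(2 - 1*(-4)*(-2)))/16) = -1668*(5 + (3*(2 - 8))² + (3*(2 - 8))/16) = -1668*(5 + (3*(-6))² + (3*(-6))/16) = -1668*(5 + (-18)² + (1/16)*(-18)) = -1668*(5 + 324 - 9/8) = -1668*2623/8 = -1093791/2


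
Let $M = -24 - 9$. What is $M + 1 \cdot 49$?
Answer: $16$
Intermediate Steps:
$M = -33$
$M + 1 \cdot 49 = -33 + 1 \cdot 49 = -33 + 49 = 16$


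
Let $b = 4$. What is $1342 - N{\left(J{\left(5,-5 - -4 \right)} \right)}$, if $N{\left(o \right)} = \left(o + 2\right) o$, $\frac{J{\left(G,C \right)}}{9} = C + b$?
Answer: $559$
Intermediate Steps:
$J{\left(G,C \right)} = 36 + 9 C$ ($J{\left(G,C \right)} = 9 \left(C + 4\right) = 9 \left(4 + C\right) = 36 + 9 C$)
$N{\left(o \right)} = o \left(2 + o\right)$ ($N{\left(o \right)} = \left(2 + o\right) o = o \left(2 + o\right)$)
$1342 - N{\left(J{\left(5,-5 - -4 \right)} \right)} = 1342 - \left(36 + 9 \left(-5 - -4\right)\right) \left(2 + \left(36 + 9 \left(-5 - -4\right)\right)\right) = 1342 - \left(36 + 9 \left(-5 + 4\right)\right) \left(2 + \left(36 + 9 \left(-5 + 4\right)\right)\right) = 1342 - \left(36 + 9 \left(-1\right)\right) \left(2 + \left(36 + 9 \left(-1\right)\right)\right) = 1342 - \left(36 - 9\right) \left(2 + \left(36 - 9\right)\right) = 1342 - 27 \left(2 + 27\right) = 1342 - 27 \cdot 29 = 1342 - 783 = 559$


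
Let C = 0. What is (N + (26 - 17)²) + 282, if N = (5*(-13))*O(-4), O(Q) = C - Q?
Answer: 103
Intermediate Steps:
O(Q) = -Q (O(Q) = 0 - Q = -Q)
N = -260 (N = (5*(-13))*(-1*(-4)) = -65*4 = -260)
(N + (26 - 17)²) + 282 = (-260 + (26 - 17)²) + 282 = (-260 + 9²) + 282 = (-260 + 81) + 282 = -179 + 282 = 103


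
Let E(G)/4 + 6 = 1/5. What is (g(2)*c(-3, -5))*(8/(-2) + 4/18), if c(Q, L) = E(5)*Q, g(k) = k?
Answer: -7888/15 ≈ -525.87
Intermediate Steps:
E(G) = -116/5 (E(G) = -24 + 4/5 = -24 + 4*(⅕) = -24 + ⅘ = -116/5)
c(Q, L) = -116*Q/5
(g(2)*c(-3, -5))*(8/(-2) + 4/18) = (2*(-116/5*(-3)))*(8/(-2) + 4/18) = (2*(348/5))*(8*(-½) + 4*(1/18)) = 696*(-4 + 2/9)/5 = (696/5)*(-34/9) = -7888/15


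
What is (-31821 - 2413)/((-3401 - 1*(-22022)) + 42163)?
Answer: -17117/30392 ≈ -0.56321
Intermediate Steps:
(-31821 - 2413)/((-3401 - 1*(-22022)) + 42163) = -34234/((-3401 + 22022) + 42163) = -34234/(18621 + 42163) = -34234/60784 = -34234*1/60784 = -17117/30392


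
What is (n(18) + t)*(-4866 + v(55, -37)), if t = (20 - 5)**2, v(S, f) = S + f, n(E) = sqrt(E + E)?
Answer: -1119888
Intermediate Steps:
n(E) = sqrt(2)*sqrt(E) (n(E) = sqrt(2*E) = sqrt(2)*sqrt(E))
t = 225 (t = 15**2 = 225)
(n(18) + t)*(-4866 + v(55, -37)) = (sqrt(2)*sqrt(18) + 225)*(-4866 + (55 - 37)) = (sqrt(2)*(3*sqrt(2)) + 225)*(-4866 + 18) = (6 + 225)*(-4848) = 231*(-4848) = -1119888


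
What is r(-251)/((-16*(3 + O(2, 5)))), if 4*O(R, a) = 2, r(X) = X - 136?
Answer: 387/56 ≈ 6.9107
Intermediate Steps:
r(X) = -136 + X
O(R, a) = ½ (O(R, a) = (¼)*2 = ½)
r(-251)/((-16*(3 + O(2, 5)))) = (-136 - 251)/((-16*(3 + ½))) = -387/((-16*7/2)) = -387/(-56) = -387*(-1/56) = 387/56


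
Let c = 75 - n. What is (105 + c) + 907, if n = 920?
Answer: 167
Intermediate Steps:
c = -845 (c = 75 - 1*920 = 75 - 920 = -845)
(105 + c) + 907 = (105 - 845) + 907 = -740 + 907 = 167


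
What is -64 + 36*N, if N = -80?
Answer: -2944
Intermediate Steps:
-64 + 36*N = -64 + 36*(-80) = -64 - 2880 = -2944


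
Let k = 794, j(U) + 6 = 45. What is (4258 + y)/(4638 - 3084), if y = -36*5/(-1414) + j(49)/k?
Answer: 2390361397/872350332 ≈ 2.7401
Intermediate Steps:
j(U) = 39 (j(U) = -6 + 45 = 39)
y = 99033/561358 (y = -36*5/(-1414) + 39/794 = -180*(-1/1414) + 39*(1/794) = 90/707 + 39/794 = 99033/561358 ≈ 0.17642)
(4258 + y)/(4638 - 3084) = (4258 + 99033/561358)/(4638 - 3084) = (2390361397/561358)/1554 = (2390361397/561358)*(1/1554) = 2390361397/872350332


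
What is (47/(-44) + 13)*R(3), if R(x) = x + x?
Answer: 1575/22 ≈ 71.591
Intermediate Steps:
R(x) = 2*x
(47/(-44) + 13)*R(3) = (47/(-44) + 13)*(2*3) = (47*(-1/44) + 13)*6 = (-47/44 + 13)*6 = (525/44)*6 = 1575/22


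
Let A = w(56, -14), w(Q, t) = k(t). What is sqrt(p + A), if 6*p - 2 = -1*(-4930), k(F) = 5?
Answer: sqrt(827) ≈ 28.758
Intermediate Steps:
p = 822 (p = 1/3 + (-1*(-4930))/6 = 1/3 + (1/6)*4930 = 1/3 + 2465/3 = 822)
w(Q, t) = 5
A = 5
sqrt(p + A) = sqrt(822 + 5) = sqrt(827)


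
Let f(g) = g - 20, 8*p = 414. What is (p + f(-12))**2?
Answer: 6241/16 ≈ 390.06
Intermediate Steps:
p = 207/4 (p = (1/8)*414 = 207/4 ≈ 51.750)
f(g) = -20 + g
(p + f(-12))**2 = (207/4 + (-20 - 12))**2 = (207/4 - 32)**2 = (79/4)**2 = 6241/16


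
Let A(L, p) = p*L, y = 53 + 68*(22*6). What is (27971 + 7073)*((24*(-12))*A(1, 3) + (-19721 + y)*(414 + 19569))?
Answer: -7487469500400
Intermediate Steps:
y = 9029 (y = 53 + 68*132 = 53 + 8976 = 9029)
A(L, p) = L*p
(27971 + 7073)*((24*(-12))*A(1, 3) + (-19721 + y)*(414 + 19569)) = (27971 + 7073)*((24*(-12))*(1*3) + (-19721 + 9029)*(414 + 19569)) = 35044*(-288*3 - 10692*19983) = 35044*(-864 - 213658236) = 35044*(-213659100) = -7487469500400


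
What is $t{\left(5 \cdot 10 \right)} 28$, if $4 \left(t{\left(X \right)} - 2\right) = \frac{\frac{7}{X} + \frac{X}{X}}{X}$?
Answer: $\frac{140399}{2500} \approx 56.16$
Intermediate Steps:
$t{\left(X \right)} = 2 + \frac{1 + \frac{7}{X}}{4 X}$ ($t{\left(X \right)} = 2 + \frac{\left(\frac{7}{X} + \frac{X}{X}\right) \frac{1}{X}}{4} = 2 + \frac{\left(\frac{7}{X} + 1\right) \frac{1}{X}}{4} = 2 + \frac{\left(1 + \frac{7}{X}\right) \frac{1}{X}}{4} = 2 + \frac{\frac{1}{X} \left(1 + \frac{7}{X}\right)}{4} = 2 + \frac{1 + \frac{7}{X}}{4 X}$)
$t{\left(5 \cdot 10 \right)} 28 = \frac{7 + 5 \cdot 10 + 8 \left(5 \cdot 10\right)^{2}}{4 \cdot 2500} \cdot 28 = \frac{7 + 50 + 8 \cdot 50^{2}}{4 \cdot 2500} \cdot 28 = \frac{1}{4} \cdot \frac{1}{2500} \left(7 + 50 + 8 \cdot 2500\right) 28 = \frac{1}{4} \cdot \frac{1}{2500} \left(7 + 50 + 20000\right) 28 = \frac{1}{4} \cdot \frac{1}{2500} \cdot 20057 \cdot 28 = \frac{20057}{10000} \cdot 28 = \frac{140399}{2500}$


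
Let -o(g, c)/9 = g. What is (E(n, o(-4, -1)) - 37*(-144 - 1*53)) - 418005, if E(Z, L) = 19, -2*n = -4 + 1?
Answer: -410697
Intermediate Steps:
o(g, c) = -9*g
n = 3/2 (n = -(-4 + 1)/2 = -½*(-3) = 3/2 ≈ 1.5000)
(E(n, o(-4, -1)) - 37*(-144 - 1*53)) - 418005 = (19 - 37*(-144 - 1*53)) - 418005 = (19 - 37*(-144 - 53)) - 418005 = (19 - 37*(-197)) - 418005 = (19 + 7289) - 418005 = 7308 - 418005 = -410697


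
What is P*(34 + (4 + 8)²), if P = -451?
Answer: -80278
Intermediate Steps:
P*(34 + (4 + 8)²) = -451*(34 + (4 + 8)²) = -451*(34 + 12²) = -451*(34 + 144) = -451*178 = -80278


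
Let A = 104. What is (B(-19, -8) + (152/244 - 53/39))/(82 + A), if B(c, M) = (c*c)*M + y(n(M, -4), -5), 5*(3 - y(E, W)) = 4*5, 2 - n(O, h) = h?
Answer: -3437341/221247 ≈ -15.536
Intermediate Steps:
n(O, h) = 2 - h
y(E, W) = -1 (y(E, W) = 3 - 4*5/5 = 3 - ⅕*20 = 3 - 4 = -1)
B(c, M) = -1 + M*c² (B(c, M) = (c*c)*M - 1 = c²*M - 1 = M*c² - 1 = -1 + M*c²)
(B(-19, -8) + (152/244 - 53/39))/(82 + A) = ((-1 - 8*(-19)²) + (152/244 - 53/39))/(82 + 104) = ((-1 - 8*361) + (152*(1/244) - 53*1/39))/186 = ((-1 - 2888) + (38/61 - 53/39))*(1/186) = (-2889 - 1751/2379)*(1/186) = -6874682/2379*1/186 = -3437341/221247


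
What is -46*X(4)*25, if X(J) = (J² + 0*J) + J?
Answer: -23000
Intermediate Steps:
X(J) = J + J² (X(J) = (J² + 0) + J = J² + J = J + J²)
-46*X(4)*25 = -184*(1 + 4)*25 = -184*5*25 = -46*20*25 = -920*25 = -23000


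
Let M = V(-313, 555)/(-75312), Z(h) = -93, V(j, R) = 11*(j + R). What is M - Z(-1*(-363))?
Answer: 3500677/37656 ≈ 92.965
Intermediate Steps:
V(j, R) = 11*R + 11*j (V(j, R) = 11*(R + j) = 11*R + 11*j)
M = -1331/37656 (M = (11*555 + 11*(-313))/(-75312) = (6105 - 3443)*(-1/75312) = 2662*(-1/75312) = -1331/37656 ≈ -0.035346)
M - Z(-1*(-363)) = -1331/37656 - 1*(-93) = -1331/37656 + 93 = 3500677/37656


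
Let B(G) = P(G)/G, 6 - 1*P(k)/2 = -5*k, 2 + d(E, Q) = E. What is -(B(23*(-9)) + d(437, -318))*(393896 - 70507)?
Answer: -9928365689/69 ≈ -1.4389e+8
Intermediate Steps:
d(E, Q) = -2 + E
P(k) = 12 + 10*k (P(k) = 12 - (-10)*k = 12 + 10*k)
B(G) = (12 + 10*G)/G
-(B(23*(-9)) + d(437, -318))*(393896 - 70507) = -((10 + 12/((23*(-9)))) + (-2 + 437))*(393896 - 70507) = -((10 + 12/(-207)) + 435)*323389 = -((10 + 12*(-1/207)) + 435)*323389 = -((10 - 4/69) + 435)*323389 = -(686/69 + 435)*323389 = -30701*323389/69 = -1*9928365689/69 = -9928365689/69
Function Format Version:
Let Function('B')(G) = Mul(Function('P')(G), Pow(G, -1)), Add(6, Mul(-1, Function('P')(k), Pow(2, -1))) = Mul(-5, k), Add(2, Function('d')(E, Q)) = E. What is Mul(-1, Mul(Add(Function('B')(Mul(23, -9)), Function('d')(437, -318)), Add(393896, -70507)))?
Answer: Rational(-9928365689, 69) ≈ -1.4389e+8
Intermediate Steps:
Function('d')(E, Q) = Add(-2, E)
Function('P')(k) = Add(12, Mul(10, k)) (Function('P')(k) = Add(12, Mul(-2, Mul(-5, k))) = Add(12, Mul(10, k)))
Function('B')(G) = Mul(Pow(G, -1), Add(12, Mul(10, G))) (Function('B')(G) = Mul(Add(12, Mul(10, G)), Pow(G, -1)) = Mul(Pow(G, -1), Add(12, Mul(10, G))))
Mul(-1, Mul(Add(Function('B')(Mul(23, -9)), Function('d')(437, -318)), Add(393896, -70507))) = Mul(-1, Mul(Add(Add(10, Mul(12, Pow(Mul(23, -9), -1))), Add(-2, 437)), Add(393896, -70507))) = Mul(-1, Mul(Add(Add(10, Mul(12, Pow(-207, -1))), 435), 323389)) = Mul(-1, Mul(Add(Add(10, Mul(12, Rational(-1, 207))), 435), 323389)) = Mul(-1, Mul(Add(Add(10, Rational(-4, 69)), 435), 323389)) = Mul(-1, Mul(Add(Rational(686, 69), 435), 323389)) = Mul(-1, Mul(Rational(30701, 69), 323389)) = Mul(-1, Rational(9928365689, 69)) = Rational(-9928365689, 69)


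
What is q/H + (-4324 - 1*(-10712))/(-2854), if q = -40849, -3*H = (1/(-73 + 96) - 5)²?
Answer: 30822379259/6181764 ≈ 4986.0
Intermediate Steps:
H = -4332/529 (H = -(1/(-73 + 96) - 5)²/3 = -(1/23 - 5)²/3 = -(-114/23)²/3 = -⅓*12996/529 = -4332/529 ≈ -8.1890)
q/H + (-4324 - 1*(-10712))/(-2854) = -40849/(-4332/529) + (-4324 - 1*(-10712))/(-2854) = -40849*(-529/4332) + (-4324 + 10712)*(-1/2854) = 21609121/4332 + 6388*(-1/2854) = 21609121/4332 - 3194/1427 = 30822379259/6181764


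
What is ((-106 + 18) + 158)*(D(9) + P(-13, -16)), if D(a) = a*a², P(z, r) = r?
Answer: 49910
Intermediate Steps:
D(a) = a³
((-106 + 18) + 158)*(D(9) + P(-13, -16)) = ((-106 + 18) + 158)*(9³ - 16) = (-88 + 158)*(729 - 16) = 70*713 = 49910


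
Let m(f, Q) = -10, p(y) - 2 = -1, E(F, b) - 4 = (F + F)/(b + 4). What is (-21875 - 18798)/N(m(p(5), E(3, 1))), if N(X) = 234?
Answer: -40673/234 ≈ -173.82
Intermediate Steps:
E(F, b) = 4 + 2*F/(4 + b) (E(F, b) = 4 + (F + F)/(b + 4) = 4 + (2*F)/(4 + b) = 4 + 2*F/(4 + b))
p(y) = 1 (p(y) = 2 - 1 = 1)
(-21875 - 18798)/N(m(p(5), E(3, 1))) = (-21875 - 18798)/234 = -40673*1/234 = -40673/234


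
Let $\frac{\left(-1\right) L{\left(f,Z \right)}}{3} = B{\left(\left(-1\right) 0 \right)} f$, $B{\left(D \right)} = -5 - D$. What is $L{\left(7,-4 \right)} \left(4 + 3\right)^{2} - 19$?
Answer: $5126$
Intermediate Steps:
$L{\left(f,Z \right)} = 15 f$ ($L{\left(f,Z \right)} = - 3 \left(-5 - \left(-1\right) 0\right) f = - 3 \left(-5 - 0\right) f = - 3 \left(-5 + 0\right) f = - 3 \left(- 5 f\right) = 15 f$)
$L{\left(7,-4 \right)} \left(4 + 3\right)^{2} - 19 = 15 \cdot 7 \left(4 + 3\right)^{2} - 19 = 105 \cdot 7^{2} - 19 = 105 \cdot 49 - 19 = 5145 - 19 = 5126$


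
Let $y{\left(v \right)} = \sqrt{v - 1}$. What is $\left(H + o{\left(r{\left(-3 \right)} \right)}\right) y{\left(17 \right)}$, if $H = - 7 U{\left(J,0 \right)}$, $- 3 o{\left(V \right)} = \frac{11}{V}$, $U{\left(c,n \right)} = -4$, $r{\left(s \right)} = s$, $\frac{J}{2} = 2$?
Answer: $\frac{1052}{9} \approx 116.89$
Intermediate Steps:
$J = 4$ ($J = 2 \cdot 2 = 4$)
$y{\left(v \right)} = \sqrt{-1 + v}$
$o{\left(V \right)} = - \frac{11}{3 V}$ ($o{\left(V \right)} = - \frac{11 \frac{1}{V}}{3} = - \frac{11}{3 V}$)
$H = 28$ ($H = \left(-7\right) \left(-4\right) = 28$)
$\left(H + o{\left(r{\left(-3 \right)} \right)}\right) y{\left(17 \right)} = \left(28 - \frac{11}{3 \left(-3\right)}\right) \sqrt{-1 + 17} = \left(28 - - \frac{11}{9}\right) \sqrt{16} = \left(28 + \frac{11}{9}\right) 4 = \frac{263}{9} \cdot 4 = \frac{1052}{9}$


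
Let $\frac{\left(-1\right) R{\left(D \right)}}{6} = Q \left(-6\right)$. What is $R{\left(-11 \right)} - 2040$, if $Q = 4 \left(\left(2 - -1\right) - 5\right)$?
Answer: $-2328$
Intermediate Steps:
$Q = -8$ ($Q = 4 \left(\left(2 + 1\right) - 5\right) = 4 \left(3 - 5\right) = 4 \left(-2\right) = -8$)
$R{\left(D \right)} = -288$ ($R{\left(D \right)} = - 6 \left(\left(-8\right) \left(-6\right)\right) = \left(-6\right) 48 = -288$)
$R{\left(-11 \right)} - 2040 = -288 - 2040 = -2328$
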